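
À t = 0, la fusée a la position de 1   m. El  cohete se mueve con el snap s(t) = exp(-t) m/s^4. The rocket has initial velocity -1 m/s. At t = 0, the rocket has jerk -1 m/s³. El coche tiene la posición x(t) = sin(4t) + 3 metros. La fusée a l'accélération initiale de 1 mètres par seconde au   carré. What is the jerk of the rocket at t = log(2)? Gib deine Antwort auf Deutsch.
Wir müssen die Stammfunktion unserer Gleichung für den Snap s(t) = exp(-t) 1-mal finden. Die Stammfunktion von dem Snap ist der Ruck. Mit j(0) = -1 erhalten wir j(t) = -exp(-t). Wir haben den Ruck j(t) = -exp(-t). Durch Einsetzen von t = log(2): j(log(2)) = -1/2.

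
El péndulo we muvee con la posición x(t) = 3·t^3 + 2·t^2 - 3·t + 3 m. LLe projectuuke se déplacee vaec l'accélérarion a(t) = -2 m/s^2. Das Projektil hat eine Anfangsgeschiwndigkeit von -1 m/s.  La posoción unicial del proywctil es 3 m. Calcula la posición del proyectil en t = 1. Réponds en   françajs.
Pour résoudre ceci, nous devons prendre 2 primitives de notre équation de l'accélération a(t) = -2. En intégrant l'accélération et en utilisant la condition initiale v(0) = -1, nous obtenons v(t) = -2·t - 1. En intégrant la vitesse et en utilisant la condition initiale x(0) = 3, nous obtenons x(t) = -t^2 - t + 3. De l'équation de la position x(t) = -t^2 - t + 3, nous substituons t = 1 pour obtenir x = 1.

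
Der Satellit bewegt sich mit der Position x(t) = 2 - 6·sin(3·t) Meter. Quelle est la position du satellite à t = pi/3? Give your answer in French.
En utilisant x(t) = 2 - 6·sin(3·t) et en substituant t = pi/3, nous trouvons x = 2.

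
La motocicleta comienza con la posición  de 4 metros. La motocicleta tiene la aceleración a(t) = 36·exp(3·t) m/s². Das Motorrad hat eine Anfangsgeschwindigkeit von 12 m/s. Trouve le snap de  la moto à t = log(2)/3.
Nous devons dériver notre équation de l'accélération a(t) = 36·exp(3·t) 2 fois. La dérivée de l'accélération donne le jerk: j(t) = 108·exp(3·t). La dérivée du jerk donne le snap: s(t) = 324·exp(3·t). En utilisant s(t) = 324·exp(3·t) et en substituant t = log(2)/3, nous trouvons s = 648.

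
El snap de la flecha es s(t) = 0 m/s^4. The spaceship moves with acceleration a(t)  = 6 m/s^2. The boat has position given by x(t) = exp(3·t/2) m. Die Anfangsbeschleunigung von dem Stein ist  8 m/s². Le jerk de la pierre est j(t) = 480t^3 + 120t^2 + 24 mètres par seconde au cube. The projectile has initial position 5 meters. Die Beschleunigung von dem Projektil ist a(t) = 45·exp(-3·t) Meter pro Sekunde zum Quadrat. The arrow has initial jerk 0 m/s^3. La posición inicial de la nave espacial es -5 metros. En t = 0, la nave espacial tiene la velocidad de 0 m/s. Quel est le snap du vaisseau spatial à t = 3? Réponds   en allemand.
Wir müssen unsere Gleichung für die Beschleunigung a(t) = 6 2-mal ableiten. Die Ableitung von der Beschleunigung ergibt den Ruck: j(t) = 0. Mit d/dt von j(t) finden wir s(t) = 0. Aus der Gleichung für den Snap s(t) = 0, setzen wir t = 3 ein und erhalten s = 0.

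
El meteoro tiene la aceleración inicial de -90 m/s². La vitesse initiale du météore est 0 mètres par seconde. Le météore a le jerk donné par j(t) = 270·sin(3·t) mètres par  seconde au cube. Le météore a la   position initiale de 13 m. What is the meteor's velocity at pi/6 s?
To find the answer, we compute 2 antiderivatives of j(t) = 270·sin(3·t). The integral of jerk is acceleration. Using a(0) = -90, we get a(t) = -90·cos(3·t). The integral of acceleration is velocity. Using v(0) = 0, we get v(t) = -30·sin(3·t). Using v(t) = -30·sin(3·t) and substituting t = pi/6, we find v = -30.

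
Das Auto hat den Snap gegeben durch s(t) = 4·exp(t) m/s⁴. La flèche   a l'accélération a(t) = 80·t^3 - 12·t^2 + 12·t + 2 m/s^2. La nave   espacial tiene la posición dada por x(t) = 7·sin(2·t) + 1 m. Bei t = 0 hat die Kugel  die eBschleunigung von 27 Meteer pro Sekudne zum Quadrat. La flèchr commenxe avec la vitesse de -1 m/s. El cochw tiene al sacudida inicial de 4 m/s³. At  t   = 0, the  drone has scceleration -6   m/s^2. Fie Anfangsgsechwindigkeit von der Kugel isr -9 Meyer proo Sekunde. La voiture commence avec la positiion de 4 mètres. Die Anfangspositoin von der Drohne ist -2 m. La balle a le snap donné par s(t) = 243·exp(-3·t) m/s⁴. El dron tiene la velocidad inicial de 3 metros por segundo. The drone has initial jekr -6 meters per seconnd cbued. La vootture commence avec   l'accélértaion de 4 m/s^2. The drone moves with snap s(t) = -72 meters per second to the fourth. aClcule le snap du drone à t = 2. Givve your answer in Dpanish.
Usando s(t) = -72 y sustituyendo t = 2, encontramos s = -72.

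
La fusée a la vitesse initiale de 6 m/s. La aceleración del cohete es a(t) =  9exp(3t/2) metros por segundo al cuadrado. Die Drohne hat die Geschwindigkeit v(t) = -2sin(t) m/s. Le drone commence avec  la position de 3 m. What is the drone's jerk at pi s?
To solve this, we need to take 2 derivatives of our velocity equation v(t) = -2·sin(t). Differentiating velocity, we get acceleration: a(t) = -2·cos(t). Differentiating acceleration, we get jerk: j(t) = 2·sin(t). Using j(t) = 2·sin(t) and substituting t = pi, we find j = 0.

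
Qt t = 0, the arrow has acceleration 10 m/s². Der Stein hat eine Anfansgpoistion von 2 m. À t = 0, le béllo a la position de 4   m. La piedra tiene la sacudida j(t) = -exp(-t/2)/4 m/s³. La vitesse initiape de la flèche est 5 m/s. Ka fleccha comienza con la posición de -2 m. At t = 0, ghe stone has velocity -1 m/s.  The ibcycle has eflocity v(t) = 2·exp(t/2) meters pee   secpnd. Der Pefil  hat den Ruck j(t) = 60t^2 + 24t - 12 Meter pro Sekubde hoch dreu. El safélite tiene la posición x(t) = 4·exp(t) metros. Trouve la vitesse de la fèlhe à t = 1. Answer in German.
Ausgehend von dem Ruck j(t) = 60·t^2 + 24·t - 12, nehmen wir 2 Integrale. Mit ∫j(t)dt und Anwendung von a(0) = 10, finden wir a(t) = 20·t^3 + 12·t^2 - 12·t + 10. Das Integral von der Beschleunigung ist die Geschwindigkeit. Mit v(0) = 5 erhalten wir v(t) = 5·t^4 + 4·t^3 - 6·t^2 + 10·t + 5. Aus der Gleichung für die Geschwindigkeit v(t) = 5·t^4 + 4·t^3 - 6·t^2 + 10·t + 5, setzen wir t = 1 ein und erhalten v = 18.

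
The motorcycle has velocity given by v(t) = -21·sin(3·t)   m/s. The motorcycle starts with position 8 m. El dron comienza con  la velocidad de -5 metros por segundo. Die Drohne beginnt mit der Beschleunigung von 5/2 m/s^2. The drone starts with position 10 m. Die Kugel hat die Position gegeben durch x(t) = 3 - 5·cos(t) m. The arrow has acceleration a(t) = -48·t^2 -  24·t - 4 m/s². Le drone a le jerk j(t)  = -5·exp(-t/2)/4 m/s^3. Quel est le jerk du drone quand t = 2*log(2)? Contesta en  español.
Tenemos la sacudida j(t) = -5·exp(-t/2)/4. Sustituyendo t = 2*log(2): j(2*log(2)) = -5/8.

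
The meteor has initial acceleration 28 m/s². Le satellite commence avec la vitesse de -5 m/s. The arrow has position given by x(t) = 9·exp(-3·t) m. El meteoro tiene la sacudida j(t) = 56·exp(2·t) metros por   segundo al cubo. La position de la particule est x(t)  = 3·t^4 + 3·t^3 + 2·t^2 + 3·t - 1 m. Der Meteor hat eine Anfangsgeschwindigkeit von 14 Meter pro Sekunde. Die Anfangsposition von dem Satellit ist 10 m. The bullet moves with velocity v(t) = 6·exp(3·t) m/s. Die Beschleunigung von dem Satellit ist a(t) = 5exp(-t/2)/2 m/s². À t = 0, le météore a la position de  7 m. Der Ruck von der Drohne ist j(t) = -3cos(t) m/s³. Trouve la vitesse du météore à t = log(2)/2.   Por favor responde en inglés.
To solve this, we need to take 2 integrals of our jerk equation j(t) = 56·exp(2·t). Finding the integral of j(t) and using a(0) = 28: a(t) = 28·exp(2·t). Finding the antiderivative of a(t) and using v(0) = 14: v(t) = 14·exp(2·t). Using v(t) = 14·exp(2·t) and substituting t = log(2)/2, we find v = 28.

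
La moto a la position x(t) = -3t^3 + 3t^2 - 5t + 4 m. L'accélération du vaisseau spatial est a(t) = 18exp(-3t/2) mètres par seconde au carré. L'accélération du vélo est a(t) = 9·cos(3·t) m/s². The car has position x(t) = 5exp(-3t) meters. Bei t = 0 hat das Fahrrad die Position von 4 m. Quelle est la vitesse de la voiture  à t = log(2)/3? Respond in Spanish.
Debemos derivar nuestra ecuación de la posición x(t) = 5·exp(-3·t) 1 vez. Tomando d/dt de x(t), encontramos v(t) = -15·exp(-3·t). Tenemos la velocidad v(t) = -15·exp(-3·t). Sustituyendo t = log(2)/3: v(log(2)/3) = -15/2.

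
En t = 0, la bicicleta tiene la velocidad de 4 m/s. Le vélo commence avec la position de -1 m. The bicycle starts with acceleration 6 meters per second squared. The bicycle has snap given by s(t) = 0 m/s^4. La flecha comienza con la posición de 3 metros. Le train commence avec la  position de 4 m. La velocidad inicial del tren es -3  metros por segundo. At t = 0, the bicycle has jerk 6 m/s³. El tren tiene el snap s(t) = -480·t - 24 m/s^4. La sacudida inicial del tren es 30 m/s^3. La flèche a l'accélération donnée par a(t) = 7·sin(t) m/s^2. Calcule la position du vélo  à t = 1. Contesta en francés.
Nous devons trouver l'intégrale de notre équation du snap s(t) = 0 4 fois. En prenant ∫s(t)dt et en appliquant j(0) = 6, nous trouvons j(t) = 6. L'intégrale du jerk est l'accélération. En utilisant a(0) = 6, nous obtenons a(t) = 6·t + 6. En prenant ∫a(t)dt et en appliquant v(0) = 4, nous trouvons v(t) = 3·t^2 + 6·t + 4. En prenant ∫v(t)dt et en appliquant x(0) = -1, nous trouvons x(t) = t^3 + 3·t^2 + 4·t - 1. En utilisant x(t) = t^3 + 3·t^2 + 4·t - 1 et en substituant t = 1, nous trouvons x = 7.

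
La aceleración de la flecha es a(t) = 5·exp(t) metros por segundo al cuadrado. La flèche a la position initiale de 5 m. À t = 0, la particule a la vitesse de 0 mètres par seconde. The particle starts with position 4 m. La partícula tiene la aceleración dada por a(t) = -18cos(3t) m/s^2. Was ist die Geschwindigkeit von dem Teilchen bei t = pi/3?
Ausgehend von der Beschleunigung a(t) = -18·cos(3·t), nehmen wir 1 Stammfunktion. Durch Integration von der Beschleunigung und Verwendung der Anfangsbedingung v(0) = 0, erhalten wir v(t) = -6·sin(3·t). Mit v(t) = -6·sin(3·t) und Einsetzen von t = pi/3, finden wir v = 0.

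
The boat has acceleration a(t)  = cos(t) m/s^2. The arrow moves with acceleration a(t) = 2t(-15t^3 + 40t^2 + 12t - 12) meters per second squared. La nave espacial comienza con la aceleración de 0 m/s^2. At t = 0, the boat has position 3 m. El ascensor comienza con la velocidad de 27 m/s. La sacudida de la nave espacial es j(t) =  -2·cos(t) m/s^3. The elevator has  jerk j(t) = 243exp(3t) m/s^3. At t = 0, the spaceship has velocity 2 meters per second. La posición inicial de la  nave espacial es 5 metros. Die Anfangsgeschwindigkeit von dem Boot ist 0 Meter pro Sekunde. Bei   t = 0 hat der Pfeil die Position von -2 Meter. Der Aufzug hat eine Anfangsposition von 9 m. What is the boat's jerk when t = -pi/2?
We must differentiate our acceleration equation a(t) = cos(t) 1 time. Differentiating acceleration, we get jerk: j(t) = -sin(t). Using j(t) = -sin(t) and substituting t = -pi/2, we find j = 1.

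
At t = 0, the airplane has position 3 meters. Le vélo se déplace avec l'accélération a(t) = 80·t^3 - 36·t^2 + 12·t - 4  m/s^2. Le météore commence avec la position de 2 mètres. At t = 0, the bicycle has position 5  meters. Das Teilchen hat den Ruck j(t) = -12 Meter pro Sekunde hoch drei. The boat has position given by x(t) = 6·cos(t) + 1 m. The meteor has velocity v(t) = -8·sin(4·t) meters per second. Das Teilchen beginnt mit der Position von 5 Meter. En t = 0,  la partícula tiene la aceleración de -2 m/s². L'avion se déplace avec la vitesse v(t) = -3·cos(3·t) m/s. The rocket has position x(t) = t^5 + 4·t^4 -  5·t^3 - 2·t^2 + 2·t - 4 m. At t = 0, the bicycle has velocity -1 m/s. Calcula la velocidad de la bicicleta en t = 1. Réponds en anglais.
Starting from acceleration a(t) = 80·t^3 - 36·t^2 + 12·t - 4, we take 1 integral. The integral of acceleration, with v(0) = -1, gives velocity: v(t) = 20·t^4 - 12·t^3 + 6·t^2 - 4·t - 1. We have velocity v(t) = 20·t^4 - 12·t^3 + 6·t^2 - 4·t - 1. Substituting t = 1: v(1) = 9.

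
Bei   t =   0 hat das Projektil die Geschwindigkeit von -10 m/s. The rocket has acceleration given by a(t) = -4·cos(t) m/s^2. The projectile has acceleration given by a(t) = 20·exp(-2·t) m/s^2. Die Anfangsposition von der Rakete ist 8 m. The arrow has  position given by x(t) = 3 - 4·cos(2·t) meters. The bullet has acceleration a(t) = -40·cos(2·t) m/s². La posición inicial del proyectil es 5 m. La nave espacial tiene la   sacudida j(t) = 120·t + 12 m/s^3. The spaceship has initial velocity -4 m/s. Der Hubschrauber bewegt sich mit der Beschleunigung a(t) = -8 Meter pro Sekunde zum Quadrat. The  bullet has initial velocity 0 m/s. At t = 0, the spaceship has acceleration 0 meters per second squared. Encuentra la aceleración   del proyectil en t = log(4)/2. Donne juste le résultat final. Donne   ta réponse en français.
L'accélération à t = log(4)/2 est a = 5.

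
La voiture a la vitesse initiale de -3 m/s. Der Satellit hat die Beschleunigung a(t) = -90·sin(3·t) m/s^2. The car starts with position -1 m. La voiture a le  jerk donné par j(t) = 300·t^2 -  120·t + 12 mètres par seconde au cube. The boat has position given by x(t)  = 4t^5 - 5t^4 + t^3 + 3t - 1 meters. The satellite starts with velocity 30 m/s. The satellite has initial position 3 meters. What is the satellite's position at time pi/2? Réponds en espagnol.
Necesitamos integrar nuestra ecuación de la aceleración a(t) = -90·sin(3·t) 2 veces. Integrando la aceleración y usando la condición inicial v(0) = 30, obtenemos v(t) = 30·cos(3·t). La antiderivada de la velocidad es la posición. Usando x(0) = 3, obtenemos x(t) = 10·sin(3·t) + 3. De la ecuación de la posición x(t) = 10·sin(3·t) + 3, sustituimos t = pi/2 para obtener x = -7.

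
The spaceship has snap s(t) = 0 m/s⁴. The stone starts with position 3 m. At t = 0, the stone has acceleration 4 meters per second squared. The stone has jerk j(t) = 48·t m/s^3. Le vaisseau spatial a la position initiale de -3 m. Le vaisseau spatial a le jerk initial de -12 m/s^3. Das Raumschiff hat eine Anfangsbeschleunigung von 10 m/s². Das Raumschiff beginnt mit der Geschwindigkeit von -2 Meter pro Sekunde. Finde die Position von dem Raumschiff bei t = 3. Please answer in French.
En partant du snap s(t) = 0, nous prenons 4 primitives. En intégrant le snap et en utilisant la condition initiale j(0) = -12, nous obtenons j(t) = -12. L'intégrale du jerk est l'accélération. En utilisant a(0) = 10, nous obtenons a(t) = 10 - 12·t. La primitive de l'accélération est la vitesse. En utilisant v(0) = -2, nous obtenons v(t) = -6·t^2 + 10·t - 2. En intégrant la vitesse et en utilisant la condition initiale x(0) = -3, nous obtenons x(t) = -2·t^3 + 5·t^2 - 2·t - 3. En utilisant x(t) = -2·t^3 + 5·t^2 - 2·t - 3 et en substituant t = 3, nous trouvons x = -18.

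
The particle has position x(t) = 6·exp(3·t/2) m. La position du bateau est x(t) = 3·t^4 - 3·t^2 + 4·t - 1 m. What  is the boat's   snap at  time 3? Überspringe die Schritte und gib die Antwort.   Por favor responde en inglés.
At t = 3, s = 72.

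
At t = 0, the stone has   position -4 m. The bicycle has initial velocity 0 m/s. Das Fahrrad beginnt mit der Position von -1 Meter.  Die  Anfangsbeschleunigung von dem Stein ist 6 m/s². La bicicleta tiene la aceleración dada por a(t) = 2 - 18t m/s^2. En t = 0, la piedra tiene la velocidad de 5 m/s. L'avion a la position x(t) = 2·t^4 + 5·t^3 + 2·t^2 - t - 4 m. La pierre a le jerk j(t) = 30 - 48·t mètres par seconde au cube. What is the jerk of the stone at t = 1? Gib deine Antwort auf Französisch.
De l'équation du jerk j(t) = 30 - 48·t, nous substituons t = 1 pour obtenir j = -18.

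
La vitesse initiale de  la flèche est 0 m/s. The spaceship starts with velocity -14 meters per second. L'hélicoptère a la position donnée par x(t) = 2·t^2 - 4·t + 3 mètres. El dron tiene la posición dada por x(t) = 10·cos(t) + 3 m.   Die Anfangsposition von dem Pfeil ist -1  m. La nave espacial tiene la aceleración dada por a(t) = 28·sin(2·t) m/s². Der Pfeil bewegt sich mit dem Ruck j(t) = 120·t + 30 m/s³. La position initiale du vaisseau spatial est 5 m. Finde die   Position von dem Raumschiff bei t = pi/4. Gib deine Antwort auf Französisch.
Nous devons trouver la primitive de notre équation de l'accélération a(t) = 28·sin(2·t) 2 fois. L'intégrale de l'accélération, avec v(0) = -14, donne la vitesse: v(t) = -14·cos(2·t). En intégrant la vitesse et en utilisant la condition initiale x(0) = 5, nous obtenons x(t) = 5 - 7·sin(2·t). De l'équation de la position x(t) = 5 - 7·sin(2·t), nous substituons t = pi/4 pour obtenir x = -2.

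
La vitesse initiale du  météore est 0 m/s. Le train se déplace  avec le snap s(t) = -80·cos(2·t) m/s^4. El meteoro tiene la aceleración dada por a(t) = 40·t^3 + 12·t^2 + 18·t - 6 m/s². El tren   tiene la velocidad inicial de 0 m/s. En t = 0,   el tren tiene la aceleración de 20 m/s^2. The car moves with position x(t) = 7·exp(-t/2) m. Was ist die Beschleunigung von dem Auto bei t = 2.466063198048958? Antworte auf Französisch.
En partant de la position x(t) = 7·exp(-t/2), nous prenons 2 dérivées. En prenant d/dt de x(t), nous trouvons v(t) = -7·exp(-t/2)/2. La dérivée de la vitesse donne l'accélération: a(t) = 7·exp(-t/2)/4. En utilisant a(t) = 7·exp(-t/2)/4 et en substituant t = 2.466063198048958, nous trouvons a = 0.509963659803879.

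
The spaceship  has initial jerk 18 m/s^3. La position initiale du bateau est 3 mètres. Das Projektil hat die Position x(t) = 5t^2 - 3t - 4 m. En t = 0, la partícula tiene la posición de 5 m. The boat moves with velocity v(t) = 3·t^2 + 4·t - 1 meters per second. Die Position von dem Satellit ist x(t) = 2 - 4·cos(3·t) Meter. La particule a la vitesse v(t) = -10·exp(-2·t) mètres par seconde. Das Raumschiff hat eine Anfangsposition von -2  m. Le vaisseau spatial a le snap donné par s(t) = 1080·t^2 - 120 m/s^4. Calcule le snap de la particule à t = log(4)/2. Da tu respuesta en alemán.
Ausgehend von der Geschwindigkeit v(t) = -10·exp(-2·t), nehmen wir 3 Ableitungen. Mit d/dt von v(t) finden wir a(t) = 20·exp(-2·t). Mit d/dt von a(t) finden wir j(t) = -40·exp(-2·t). Durch Ableiten von dem Ruck erhalten wir den Snap: s(t) = 80·exp(-2·t). Wir haben den Snap s(t) = 80·exp(-2·t). Durch Einsetzen von t = log(4)/2: s(log(4)/2) = 20.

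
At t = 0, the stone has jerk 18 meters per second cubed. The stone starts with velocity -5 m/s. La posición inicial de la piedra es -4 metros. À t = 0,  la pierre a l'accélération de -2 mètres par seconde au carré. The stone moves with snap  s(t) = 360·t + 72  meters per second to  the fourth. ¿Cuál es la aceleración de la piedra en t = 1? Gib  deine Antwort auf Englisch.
We must find the integral of our snap equation s(t) = 360·t + 72 2 times. Integrating snap and using the initial condition j(0) = 18, we get j(t) = 180·t^2 + 72·t + 18. Taking ∫j(t)dt and applying a(0) = -2, we find a(t) = 60·t^3 + 36·t^2 + 18·t - 2. Using a(t) = 60·t^3 + 36·t^2 + 18·t - 2 and substituting t = 1, we find a = 112.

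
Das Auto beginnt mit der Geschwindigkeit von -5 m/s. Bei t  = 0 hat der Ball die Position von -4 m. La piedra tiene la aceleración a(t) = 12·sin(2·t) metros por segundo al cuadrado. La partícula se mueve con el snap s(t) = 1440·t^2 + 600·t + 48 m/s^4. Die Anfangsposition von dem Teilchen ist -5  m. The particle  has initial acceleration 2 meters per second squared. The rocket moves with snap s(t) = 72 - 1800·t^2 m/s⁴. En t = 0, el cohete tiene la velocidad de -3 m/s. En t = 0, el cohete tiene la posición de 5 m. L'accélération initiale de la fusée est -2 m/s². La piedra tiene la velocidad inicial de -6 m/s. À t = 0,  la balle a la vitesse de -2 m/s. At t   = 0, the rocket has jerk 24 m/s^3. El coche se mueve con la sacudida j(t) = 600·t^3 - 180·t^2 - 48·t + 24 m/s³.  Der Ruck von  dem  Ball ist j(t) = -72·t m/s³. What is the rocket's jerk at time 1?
Starting from snap s(t) = 72 - 1800·t^2, we take 1 integral. Finding the integral of s(t) and using j(0) = 24: j(t) = -600·t^3 + 72·t + 24. We have jerk j(t) = -600·t^3 + 72·t + 24. Substituting t = 1: j(1) = -504.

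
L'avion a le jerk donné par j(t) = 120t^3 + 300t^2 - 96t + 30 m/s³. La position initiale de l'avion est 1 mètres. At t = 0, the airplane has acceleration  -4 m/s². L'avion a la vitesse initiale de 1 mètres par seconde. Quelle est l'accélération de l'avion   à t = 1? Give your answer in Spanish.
Partiendo de la sacudida j(t) = 120·t^3 + 300·t^2 - 96·t + 30, tomamos 1 antiderivada. Tomando ∫j(t)dt y aplicando a(0) = -4, encontramos a(t) = 30·t^4 + 100·t^3 - 48·t^2 + 30·t - 4. Tenemos la aceleración a(t) = 30·t^4 + 100·t^3 - 48·t^2 + 30·t - 4. Sustituyendo t = 1: a(1) = 108.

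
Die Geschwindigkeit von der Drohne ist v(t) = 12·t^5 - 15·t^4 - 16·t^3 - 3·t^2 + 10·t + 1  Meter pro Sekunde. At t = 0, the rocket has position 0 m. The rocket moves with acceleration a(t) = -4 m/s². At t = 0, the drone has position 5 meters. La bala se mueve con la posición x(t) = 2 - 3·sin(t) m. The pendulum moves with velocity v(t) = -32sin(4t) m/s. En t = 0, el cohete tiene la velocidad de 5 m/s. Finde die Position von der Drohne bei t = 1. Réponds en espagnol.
Debemos encontrar la integral de nuestra ecuación de la velocidad v(t) = 12·t^5 - 15·t^4 - 16·t^3 - 3·t^2 + 10·t + 1 1 vez. Integrando la velocidad y usando la condición inicial x(0) = 5, obtenemos x(t) = 2·t^6 - 3·t^5 - 4·t^4 - t^3 + 5·t^2 + t + 5. Usando x(t) = 2·t^6 - 3·t^5 - 4·t^4 - t^3 + 5·t^2 + t + 5 y sustituyendo t = 1, encontramos x = 5.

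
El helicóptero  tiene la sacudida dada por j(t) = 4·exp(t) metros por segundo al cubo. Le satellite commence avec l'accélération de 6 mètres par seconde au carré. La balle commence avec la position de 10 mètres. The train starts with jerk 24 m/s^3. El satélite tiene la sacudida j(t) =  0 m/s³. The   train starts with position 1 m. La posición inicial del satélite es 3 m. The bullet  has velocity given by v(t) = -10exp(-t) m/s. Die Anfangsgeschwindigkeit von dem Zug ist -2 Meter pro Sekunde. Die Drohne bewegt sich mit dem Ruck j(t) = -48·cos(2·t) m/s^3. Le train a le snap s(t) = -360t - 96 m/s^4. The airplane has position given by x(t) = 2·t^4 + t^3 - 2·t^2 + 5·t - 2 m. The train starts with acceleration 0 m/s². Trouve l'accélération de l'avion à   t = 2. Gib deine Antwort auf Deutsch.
Wir müssen unsere Gleichung für die Position x(t) = 2·t^4 + t^3 - 2·t^2 + 5·t - 2 2-mal ableiten. Die Ableitung von der Position ergibt die Geschwindigkeit: v(t) = 8·t^3 + 3·t^2 - 4·t + 5. Mit d/dt von v(t) finden wir a(t) = 24·t^2 + 6·t - 4. Wir haben die Beschleunigung a(t) = 24·t^2 + 6·t - 4. Durch Einsetzen von t = 2: a(2) = 104.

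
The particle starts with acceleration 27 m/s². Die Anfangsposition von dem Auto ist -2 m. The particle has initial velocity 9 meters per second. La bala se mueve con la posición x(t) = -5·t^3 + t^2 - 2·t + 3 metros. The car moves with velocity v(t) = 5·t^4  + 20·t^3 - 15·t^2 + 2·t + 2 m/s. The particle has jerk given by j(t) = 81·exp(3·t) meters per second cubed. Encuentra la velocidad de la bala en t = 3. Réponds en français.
Pour résoudre ceci, nous devons prendre 1 dérivée de notre équation de la position x(t) = -5·t^3 + t^2 - 2·t + 3. La dérivée de la position donne la vitesse: v(t) = -15·t^2 + 2·t - 2. Nous avons la vitesse v(t) = -15·t^2 + 2·t - 2. En substituant t = 3: v(3) = -131.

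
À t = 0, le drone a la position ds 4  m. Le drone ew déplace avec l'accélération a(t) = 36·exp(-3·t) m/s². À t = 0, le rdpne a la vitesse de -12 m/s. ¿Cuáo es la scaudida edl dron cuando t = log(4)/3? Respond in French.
En partant de l'accélération a(t) = 36·exp(-3·t), nous prenons 1 dérivée. En prenant d/dt de a(t), nous trouvons j(t) = -108·exp(-3·t). En utilisant j(t) = -108·exp(-3·t) et en substituant t = log(4)/3, nous trouvons j = -27.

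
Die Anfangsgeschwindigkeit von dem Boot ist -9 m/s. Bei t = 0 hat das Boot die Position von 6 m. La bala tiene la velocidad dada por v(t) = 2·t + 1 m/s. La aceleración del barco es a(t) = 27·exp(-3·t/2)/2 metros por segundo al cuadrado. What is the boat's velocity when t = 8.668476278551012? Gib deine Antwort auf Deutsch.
Wir müssen die Stammfunktion unserer Gleichung für die Beschleunigung a(t) = 27·exp(-3·t/2)/2 1-mal finden. Durch Integration von der Beschleunigung und Verwendung der Anfangsbedingung v(0) = -9, erhalten wir v(t) = -9·exp(-3·t/2). Wir haben die Geschwindigkeit v(t) = -9·exp(-3·t/2). Durch Einsetzen von t = 8.668476278551012: v(8.668476278551012) = -0.0000202878202332748.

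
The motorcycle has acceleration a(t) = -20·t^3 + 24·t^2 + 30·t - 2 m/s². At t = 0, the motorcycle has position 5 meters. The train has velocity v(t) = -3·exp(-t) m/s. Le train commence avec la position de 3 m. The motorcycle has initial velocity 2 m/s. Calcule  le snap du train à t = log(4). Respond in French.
En partant de la vitesse v(t) = -3·exp(-t), nous prenons 3 dérivées. La dérivée de la vitesse donne l'accélération: a(t) = 3·exp(-t). En dérivant l'accélération, nous obtenons le jerk: j(t) = -3·exp(-t). La dérivée du jerk donne le snap: s(t) = 3·exp(-t). En utilisant s(t) = 3·exp(-t) et en substituant t = log(4), nous trouvons s = 3/4.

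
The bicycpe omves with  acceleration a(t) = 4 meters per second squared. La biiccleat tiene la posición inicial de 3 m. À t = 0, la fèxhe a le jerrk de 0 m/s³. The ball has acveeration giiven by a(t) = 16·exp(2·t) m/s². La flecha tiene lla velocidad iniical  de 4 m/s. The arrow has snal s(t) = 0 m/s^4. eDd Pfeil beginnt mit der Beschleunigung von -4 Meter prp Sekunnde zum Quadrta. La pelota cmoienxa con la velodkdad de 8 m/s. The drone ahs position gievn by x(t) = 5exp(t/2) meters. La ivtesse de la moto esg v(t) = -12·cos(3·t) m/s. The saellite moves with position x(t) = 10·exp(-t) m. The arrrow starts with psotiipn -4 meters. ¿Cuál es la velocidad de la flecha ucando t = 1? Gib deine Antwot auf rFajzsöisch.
En partant du snap s(t) = 0, nous prenons 3 primitives. En prenant ∫s(t)dt et en appliquant j(0) = 0, nous trouvons j(t) = 0. La primitive du jerk est l'accélération. En utilisant a(0) = -4, nous obtenons a(t) = -4. En prenant ∫a(t)dt et en appliquant v(0) = 4, nous trouvons v(t) = 4 - 4·t. De l'équation de la vitesse v(t) = 4 - 4·t, nous substituons t = 1 pour obtenir v = 0.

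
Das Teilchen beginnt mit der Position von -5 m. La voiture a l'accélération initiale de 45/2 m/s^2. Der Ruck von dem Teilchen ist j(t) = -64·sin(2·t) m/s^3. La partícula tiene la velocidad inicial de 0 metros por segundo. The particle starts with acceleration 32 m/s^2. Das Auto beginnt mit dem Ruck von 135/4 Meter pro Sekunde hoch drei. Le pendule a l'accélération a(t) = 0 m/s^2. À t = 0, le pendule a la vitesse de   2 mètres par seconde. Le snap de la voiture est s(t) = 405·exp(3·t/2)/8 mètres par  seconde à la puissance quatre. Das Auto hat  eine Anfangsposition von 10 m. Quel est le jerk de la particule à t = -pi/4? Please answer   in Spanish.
Usando j(t) = -64·sin(2·t) y sustituyendo t = -pi/4, encontramos j = 64.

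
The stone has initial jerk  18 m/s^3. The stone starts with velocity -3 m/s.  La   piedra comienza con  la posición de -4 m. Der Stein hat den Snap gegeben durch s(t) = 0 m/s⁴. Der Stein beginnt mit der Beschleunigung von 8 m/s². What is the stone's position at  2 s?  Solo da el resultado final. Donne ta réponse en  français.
x(2) = 30.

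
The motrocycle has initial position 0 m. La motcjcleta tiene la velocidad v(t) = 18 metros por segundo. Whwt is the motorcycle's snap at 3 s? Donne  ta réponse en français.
Pour résoudre ceci, nous devons prendre 3 dérivées de notre équation de la vitesse v(t) = 18. En dérivant la vitesse, nous obtenons l'accélération: a(t) = 0. En dérivant l'accélération, nous obtenons le jerk: j(t) = 0. La dérivée du jerk donne le snap: s(t) = 0. De l'équation du snap s(t) = 0, nous substituons t = 3 pour obtenir s = 0.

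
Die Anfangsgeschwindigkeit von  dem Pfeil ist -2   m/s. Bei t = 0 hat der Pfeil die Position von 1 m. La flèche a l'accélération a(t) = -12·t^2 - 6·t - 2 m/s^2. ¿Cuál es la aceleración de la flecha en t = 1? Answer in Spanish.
Usando a(t) = -12·t^2 - 6·t - 2 y sustituyendo t = 1, encontramos a = -20.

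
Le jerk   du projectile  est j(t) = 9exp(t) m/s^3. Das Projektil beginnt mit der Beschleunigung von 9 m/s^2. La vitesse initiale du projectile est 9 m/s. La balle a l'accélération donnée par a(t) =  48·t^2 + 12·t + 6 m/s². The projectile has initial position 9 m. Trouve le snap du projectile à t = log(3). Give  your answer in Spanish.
Debemos derivar nuestra ecuación de la sacudida j(t) = 9·exp(t) 1 vez. Derivando la sacudida, obtenemos el snap: s(t) = 9·exp(t). De la ecuación del snap s(t) = 9·exp(t), sustituimos t = log(3) para obtener s = 27.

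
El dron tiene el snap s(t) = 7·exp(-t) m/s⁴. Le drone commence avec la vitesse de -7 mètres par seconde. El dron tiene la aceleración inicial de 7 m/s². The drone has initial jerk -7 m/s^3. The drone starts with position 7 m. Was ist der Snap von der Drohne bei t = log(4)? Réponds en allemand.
Aus der Gleichung für den Snap s(t) = 7·exp(-t), setzen wir t = log(4) ein und erhalten s = 7/4.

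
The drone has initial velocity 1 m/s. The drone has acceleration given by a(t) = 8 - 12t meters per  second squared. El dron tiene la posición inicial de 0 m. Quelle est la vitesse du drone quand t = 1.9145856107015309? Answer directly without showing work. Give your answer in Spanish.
v(1.9145856107015309) = -5.67714347861988.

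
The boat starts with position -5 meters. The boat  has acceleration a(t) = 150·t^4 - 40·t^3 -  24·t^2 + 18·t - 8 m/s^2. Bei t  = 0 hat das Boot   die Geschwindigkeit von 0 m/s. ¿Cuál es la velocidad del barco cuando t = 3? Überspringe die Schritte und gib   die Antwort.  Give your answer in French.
À t = 3, v = 6321.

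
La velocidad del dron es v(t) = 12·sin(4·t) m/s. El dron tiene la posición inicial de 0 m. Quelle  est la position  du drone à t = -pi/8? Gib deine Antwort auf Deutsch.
Wir müssen unsere Gleichung für die Geschwindigkeit v(t) = 12·sin(4·t) 1-mal integrieren. Durch Integration von der Geschwindigkeit und Verwendung der Anfangsbedingung x(0) = 0, erhalten wir x(t) = 3 - 3·cos(4·t). Mit x(t) = 3 - 3·cos(4·t) und Einsetzen von t = -pi/8, finden wir x = 3.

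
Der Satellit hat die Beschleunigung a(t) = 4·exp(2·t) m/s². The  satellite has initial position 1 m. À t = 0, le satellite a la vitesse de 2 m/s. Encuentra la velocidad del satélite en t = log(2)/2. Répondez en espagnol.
Para resolver esto, necesitamos tomar 1 integral de nuestra ecuación de la aceleración a(t) = 4·exp(2·t). Tomando ∫a(t)dt y aplicando v(0) = 2, encontramos v(t) = 2·exp(2·t). Tenemos la velocidad v(t) = 2·exp(2·t). Sustituyendo t = log(2)/2: v(log(2)/2) = 4.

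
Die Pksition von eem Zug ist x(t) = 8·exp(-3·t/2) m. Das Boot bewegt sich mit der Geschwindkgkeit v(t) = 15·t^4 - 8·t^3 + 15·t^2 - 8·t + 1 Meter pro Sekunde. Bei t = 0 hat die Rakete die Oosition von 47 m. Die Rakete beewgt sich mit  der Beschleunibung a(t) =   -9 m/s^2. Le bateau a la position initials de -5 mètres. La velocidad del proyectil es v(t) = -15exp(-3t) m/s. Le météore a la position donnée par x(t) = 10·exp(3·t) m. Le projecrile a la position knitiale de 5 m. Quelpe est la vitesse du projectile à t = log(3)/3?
Nous avons la vitesse v(t) = -15·exp(-3·t). En substituant t = log(3)/3: v(log(3)/3) = -5.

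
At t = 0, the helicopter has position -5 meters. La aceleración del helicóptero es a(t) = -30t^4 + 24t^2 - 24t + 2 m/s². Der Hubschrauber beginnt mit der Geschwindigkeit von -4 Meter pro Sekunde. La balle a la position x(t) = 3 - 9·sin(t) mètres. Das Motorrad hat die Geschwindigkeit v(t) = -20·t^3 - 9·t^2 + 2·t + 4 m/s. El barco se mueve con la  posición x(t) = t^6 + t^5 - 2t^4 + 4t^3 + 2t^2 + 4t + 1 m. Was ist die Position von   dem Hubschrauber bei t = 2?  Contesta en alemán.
Ausgehend von der Beschleunigung a(t) = -30·t^4 + 24·t^2 - 24·t + 2, nehmen wir 2 Integrale. Das Integral von der Beschleunigung ist die Geschwindigkeit. Mit v(0) = -4 erhalten wir v(t) = -6·t^5 + 8·t^3 - 12·t^2 + 2·t - 4. Die Stammfunktion von der Geschwindigkeit ist die Position. Mit x(0) = -5 erhalten wir x(t) = -t^6 + 2·t^4 - 4·t^3 + t^2 - 4·t - 5. Aus der Gleichung für die Position x(t) = -t^6 + 2·t^4 - 4·t^3 + t^2 - 4·t - 5, setzen wir t = 2 ein und erhalten x = -73.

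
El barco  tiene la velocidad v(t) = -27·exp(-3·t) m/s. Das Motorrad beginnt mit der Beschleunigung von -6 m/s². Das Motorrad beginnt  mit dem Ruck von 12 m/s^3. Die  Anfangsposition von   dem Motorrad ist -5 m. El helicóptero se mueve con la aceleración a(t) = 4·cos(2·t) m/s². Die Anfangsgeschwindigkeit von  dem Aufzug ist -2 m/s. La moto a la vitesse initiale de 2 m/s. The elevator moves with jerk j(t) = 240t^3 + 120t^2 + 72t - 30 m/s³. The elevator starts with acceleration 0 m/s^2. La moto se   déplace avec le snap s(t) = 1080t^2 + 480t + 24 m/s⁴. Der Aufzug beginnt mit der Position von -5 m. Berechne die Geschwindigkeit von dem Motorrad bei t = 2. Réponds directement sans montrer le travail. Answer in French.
v(2) = 942.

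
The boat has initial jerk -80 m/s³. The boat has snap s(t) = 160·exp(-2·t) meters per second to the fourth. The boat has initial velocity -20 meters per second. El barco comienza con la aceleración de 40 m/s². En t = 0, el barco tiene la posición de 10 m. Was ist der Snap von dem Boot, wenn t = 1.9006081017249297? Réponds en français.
Nous avons le snap s(t) = 160·exp(-2·t). En substituant t = 1.9006081017249297: s(1.9006081017249297) = 3.57497295750812.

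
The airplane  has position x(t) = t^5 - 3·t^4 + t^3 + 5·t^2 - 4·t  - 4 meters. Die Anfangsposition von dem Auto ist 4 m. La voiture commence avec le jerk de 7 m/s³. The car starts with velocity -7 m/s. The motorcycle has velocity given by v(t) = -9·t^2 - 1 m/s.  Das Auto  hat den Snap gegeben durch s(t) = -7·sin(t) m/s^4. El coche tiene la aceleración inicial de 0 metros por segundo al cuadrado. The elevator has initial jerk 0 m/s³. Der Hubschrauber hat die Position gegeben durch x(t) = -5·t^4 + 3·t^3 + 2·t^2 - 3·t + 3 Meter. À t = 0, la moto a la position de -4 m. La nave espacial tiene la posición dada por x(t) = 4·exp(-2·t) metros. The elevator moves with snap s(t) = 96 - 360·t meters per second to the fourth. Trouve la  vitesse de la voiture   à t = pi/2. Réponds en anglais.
We need to integrate our snap equation s(t) = -7·sin(t) 3 times. The antiderivative of snap is jerk. Using j(0) = 7, we get j(t) = 7·cos(t). The integral of jerk is acceleration. Using a(0) = 0, we get a(t) = 7·sin(t). Integrating acceleration and using the initial condition v(0) = -7, we get v(t) = -7·cos(t). From the given velocity equation v(t) = -7·cos(t), we substitute t = pi/2 to get v = 0.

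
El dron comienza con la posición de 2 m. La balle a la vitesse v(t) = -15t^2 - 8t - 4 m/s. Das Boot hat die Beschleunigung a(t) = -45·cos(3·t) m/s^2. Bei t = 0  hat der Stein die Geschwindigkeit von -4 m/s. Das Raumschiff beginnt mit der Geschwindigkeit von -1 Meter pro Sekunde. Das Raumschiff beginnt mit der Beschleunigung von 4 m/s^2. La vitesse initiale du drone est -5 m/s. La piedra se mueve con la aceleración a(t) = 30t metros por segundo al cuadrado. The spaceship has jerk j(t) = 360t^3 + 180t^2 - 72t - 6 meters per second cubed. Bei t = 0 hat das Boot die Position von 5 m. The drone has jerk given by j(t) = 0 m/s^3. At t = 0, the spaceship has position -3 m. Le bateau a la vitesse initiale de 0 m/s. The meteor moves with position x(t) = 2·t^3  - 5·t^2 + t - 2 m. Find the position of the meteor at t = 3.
Using x(t) = 2·t^3 - 5·t^2 + t - 2 and substituting t = 3, we find x = 10.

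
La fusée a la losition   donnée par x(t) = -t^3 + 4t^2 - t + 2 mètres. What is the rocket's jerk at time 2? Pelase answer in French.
Nous devons dériver notre équation de la position x(t) = -t^3 + 4·t^2 - t + 2 3 fois. La dérivée de la position donne la vitesse: v(t) = -3·t^2 + 8·t - 1. En dérivant la vitesse, nous obtenons l'accélération: a(t) = 8 - 6·t. La dérivée de l'accélération donne le jerk: j(t) = -6. Nous avons le jerk j(t) = -6. En substituant t = 2: j(2) = -6.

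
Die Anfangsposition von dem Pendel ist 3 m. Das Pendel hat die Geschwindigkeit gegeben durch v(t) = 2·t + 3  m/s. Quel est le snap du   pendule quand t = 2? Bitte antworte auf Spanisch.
Partiendo de la velocidad v(t) = 2·t + 3, tomamos 3 derivadas. La derivada de la velocidad da la aceleración: a(t) = 2. Derivando la aceleración, obtenemos la sacudida: j(t) = 0. Derivando la sacudida, obtenemos el snap: s(t) = 0. De la ecuación del snap s(t) = 0, sustituimos t = 2 para obtener s = 0.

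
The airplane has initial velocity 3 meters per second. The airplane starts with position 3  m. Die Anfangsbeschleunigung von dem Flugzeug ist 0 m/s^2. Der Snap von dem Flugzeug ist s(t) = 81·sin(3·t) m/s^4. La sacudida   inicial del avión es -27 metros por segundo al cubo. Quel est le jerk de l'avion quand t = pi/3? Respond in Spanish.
Necesitamos integrar nuestra ecuación del snap s(t) = 81·sin(3·t) 1 vez. La integral del snap, con j(0) = -27, da la sacudida: j(t) = -27·cos(3·t). Tenemos la sacudida j(t) = -27·cos(3·t). Sustituyendo t = pi/3: j(pi/3) = 27.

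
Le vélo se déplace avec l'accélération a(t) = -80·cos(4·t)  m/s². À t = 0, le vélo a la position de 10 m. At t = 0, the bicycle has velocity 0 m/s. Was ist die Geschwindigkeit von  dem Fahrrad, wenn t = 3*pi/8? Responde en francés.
Nous devons trouver l'intégrale de notre équation de l'accélération a(t) = -80·cos(4·t) 1 fois. En prenant ∫a(t)dt et en appliquant v(0) = 0, nous trouvons v(t) = -20·sin(4·t). Nous avons la vitesse v(t) = -20·sin(4·t). En substituant t = 3*pi/8: v(3*pi/8) = 20.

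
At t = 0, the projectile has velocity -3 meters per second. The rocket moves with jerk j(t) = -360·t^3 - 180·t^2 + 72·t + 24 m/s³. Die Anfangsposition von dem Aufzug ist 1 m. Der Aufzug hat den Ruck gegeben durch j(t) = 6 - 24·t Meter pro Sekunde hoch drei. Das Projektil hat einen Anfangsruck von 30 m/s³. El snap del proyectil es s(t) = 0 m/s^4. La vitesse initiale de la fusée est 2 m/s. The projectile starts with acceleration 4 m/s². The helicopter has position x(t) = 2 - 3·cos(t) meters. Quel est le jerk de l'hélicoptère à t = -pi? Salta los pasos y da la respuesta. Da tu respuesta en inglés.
At t = -pi, j = 0.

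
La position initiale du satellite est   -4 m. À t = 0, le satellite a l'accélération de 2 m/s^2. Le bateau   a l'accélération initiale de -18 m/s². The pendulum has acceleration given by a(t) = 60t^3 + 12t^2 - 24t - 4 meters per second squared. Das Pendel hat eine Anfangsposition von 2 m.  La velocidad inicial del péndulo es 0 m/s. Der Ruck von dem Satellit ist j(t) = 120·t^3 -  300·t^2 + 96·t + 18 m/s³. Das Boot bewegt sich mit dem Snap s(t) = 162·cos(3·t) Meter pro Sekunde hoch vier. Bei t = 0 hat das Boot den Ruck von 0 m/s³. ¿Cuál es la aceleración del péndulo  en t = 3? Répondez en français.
En utilisant a(t) = 60·t^3 + 12·t^2 - 24·t - 4 et en substituant t = 3, nous trouvons a = 1652.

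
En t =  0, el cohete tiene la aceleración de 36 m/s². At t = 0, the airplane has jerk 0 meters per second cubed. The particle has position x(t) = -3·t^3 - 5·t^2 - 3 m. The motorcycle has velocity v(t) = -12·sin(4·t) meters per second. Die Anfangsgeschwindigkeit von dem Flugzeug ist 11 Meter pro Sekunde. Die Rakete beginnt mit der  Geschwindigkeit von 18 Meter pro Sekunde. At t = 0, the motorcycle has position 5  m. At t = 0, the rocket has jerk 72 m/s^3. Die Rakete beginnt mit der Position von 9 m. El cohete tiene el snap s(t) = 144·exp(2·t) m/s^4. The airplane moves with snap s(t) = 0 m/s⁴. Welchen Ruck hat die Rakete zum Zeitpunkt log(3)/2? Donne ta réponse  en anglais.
To find the answer, we compute 1 integral of s(t) = 144·exp(2·t). Integrating snap and using the initial condition j(0) = 72, we get j(t) = 72·exp(2·t). We have jerk j(t) = 72·exp(2·t). Substituting t = log(3)/2: j(log(3)/2) = 216.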